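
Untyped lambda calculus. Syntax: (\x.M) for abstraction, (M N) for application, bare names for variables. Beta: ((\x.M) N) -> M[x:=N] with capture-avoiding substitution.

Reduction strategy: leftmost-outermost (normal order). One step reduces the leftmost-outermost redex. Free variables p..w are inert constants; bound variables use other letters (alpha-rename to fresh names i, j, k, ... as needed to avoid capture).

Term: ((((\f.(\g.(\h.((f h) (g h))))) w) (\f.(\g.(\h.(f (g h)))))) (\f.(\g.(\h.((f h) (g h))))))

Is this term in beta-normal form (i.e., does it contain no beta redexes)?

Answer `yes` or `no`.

Answer: no

Derivation:
Term: ((((\f.(\g.(\h.((f h) (g h))))) w) (\f.(\g.(\h.(f (g h)))))) (\f.(\g.(\h.((f h) (g h))))))
Found 1 beta redex(es).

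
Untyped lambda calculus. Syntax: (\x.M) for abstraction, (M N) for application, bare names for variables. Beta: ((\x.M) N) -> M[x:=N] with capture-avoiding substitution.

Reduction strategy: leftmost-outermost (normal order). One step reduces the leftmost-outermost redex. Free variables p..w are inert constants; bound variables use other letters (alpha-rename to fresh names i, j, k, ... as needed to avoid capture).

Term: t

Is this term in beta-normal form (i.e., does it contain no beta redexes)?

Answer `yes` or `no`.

Term: t
No beta redexes found.

Answer: yes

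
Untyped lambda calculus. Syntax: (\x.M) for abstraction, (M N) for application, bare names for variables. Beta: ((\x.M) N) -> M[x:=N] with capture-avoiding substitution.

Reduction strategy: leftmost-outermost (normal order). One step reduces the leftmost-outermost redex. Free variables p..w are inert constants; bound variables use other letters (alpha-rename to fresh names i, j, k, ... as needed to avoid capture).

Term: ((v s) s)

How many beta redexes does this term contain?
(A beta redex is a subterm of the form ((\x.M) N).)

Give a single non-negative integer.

Answer: 0

Derivation:
Term: ((v s) s)
  (no redexes)
Total redexes: 0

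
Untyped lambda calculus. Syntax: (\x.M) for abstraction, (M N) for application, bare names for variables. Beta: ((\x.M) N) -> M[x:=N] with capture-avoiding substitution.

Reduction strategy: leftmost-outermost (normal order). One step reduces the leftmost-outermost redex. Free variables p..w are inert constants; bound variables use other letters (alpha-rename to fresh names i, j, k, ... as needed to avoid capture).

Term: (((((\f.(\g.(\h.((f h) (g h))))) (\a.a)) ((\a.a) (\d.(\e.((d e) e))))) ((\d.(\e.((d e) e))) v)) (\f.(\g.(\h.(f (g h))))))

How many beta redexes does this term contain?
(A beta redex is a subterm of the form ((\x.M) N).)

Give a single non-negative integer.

Term: (((((\f.(\g.(\h.((f h) (g h))))) (\a.a)) ((\a.a) (\d.(\e.((d e) e))))) ((\d.(\e.((d e) e))) v)) (\f.(\g.(\h.(f (g h))))))
  Redex: ((\f.(\g.(\h.((f h) (g h))))) (\a.a))
  Redex: ((\a.a) (\d.(\e.((d e) e))))
  Redex: ((\d.(\e.((d e) e))) v)
Total redexes: 3

Answer: 3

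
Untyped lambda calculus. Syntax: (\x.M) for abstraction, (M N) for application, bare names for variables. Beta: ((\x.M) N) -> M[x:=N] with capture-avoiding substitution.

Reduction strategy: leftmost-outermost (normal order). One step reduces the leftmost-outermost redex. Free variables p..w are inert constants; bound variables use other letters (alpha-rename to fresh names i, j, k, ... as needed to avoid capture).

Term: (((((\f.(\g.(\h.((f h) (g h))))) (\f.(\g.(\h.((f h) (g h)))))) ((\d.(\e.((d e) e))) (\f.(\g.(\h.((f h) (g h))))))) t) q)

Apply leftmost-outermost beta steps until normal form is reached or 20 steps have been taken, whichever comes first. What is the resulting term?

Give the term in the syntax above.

Answer: ((t q) ((t q) (t q)))

Derivation:
Step 0: (((((\f.(\g.(\h.((f h) (g h))))) (\f.(\g.(\h.((f h) (g h)))))) ((\d.(\e.((d e) e))) (\f.(\g.(\h.((f h) (g h))))))) t) q)
Step 1: ((((\g.(\h.(((\f.(\g.(\h.((f h) (g h))))) h) (g h)))) ((\d.(\e.((d e) e))) (\f.(\g.(\h.((f h) (g h))))))) t) q)
Step 2: (((\h.(((\f.(\g.(\h.((f h) (g h))))) h) (((\d.(\e.((d e) e))) (\f.(\g.(\h.((f h) (g h)))))) h))) t) q)
Step 3: ((((\f.(\g.(\h.((f h) (g h))))) t) (((\d.(\e.((d e) e))) (\f.(\g.(\h.((f h) (g h)))))) t)) q)
Step 4: (((\g.(\h.((t h) (g h)))) (((\d.(\e.((d e) e))) (\f.(\g.(\h.((f h) (g h)))))) t)) q)
Step 5: ((\h.((t h) ((((\d.(\e.((d e) e))) (\f.(\g.(\h.((f h) (g h)))))) t) h))) q)
Step 6: ((t q) ((((\d.(\e.((d e) e))) (\f.(\g.(\h.((f h) (g h)))))) t) q))
Step 7: ((t q) (((\e.(((\f.(\g.(\h.((f h) (g h))))) e) e)) t) q))
Step 8: ((t q) ((((\f.(\g.(\h.((f h) (g h))))) t) t) q))
Step 9: ((t q) (((\g.(\h.((t h) (g h)))) t) q))
Step 10: ((t q) ((\h.((t h) (t h))) q))
Step 11: ((t q) ((t q) (t q)))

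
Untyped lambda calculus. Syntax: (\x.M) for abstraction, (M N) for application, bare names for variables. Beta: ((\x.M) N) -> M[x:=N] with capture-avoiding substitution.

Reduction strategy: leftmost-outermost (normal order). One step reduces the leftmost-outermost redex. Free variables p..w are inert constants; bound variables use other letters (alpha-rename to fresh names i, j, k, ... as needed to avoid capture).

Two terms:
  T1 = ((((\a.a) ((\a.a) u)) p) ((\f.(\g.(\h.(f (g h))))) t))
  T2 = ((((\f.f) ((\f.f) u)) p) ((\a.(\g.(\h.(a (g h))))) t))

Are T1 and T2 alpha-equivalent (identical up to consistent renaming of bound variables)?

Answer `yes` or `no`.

Answer: yes

Derivation:
Term 1: ((((\a.a) ((\a.a) u)) p) ((\f.(\g.(\h.(f (g h))))) t))
Term 2: ((((\f.f) ((\f.f) u)) p) ((\a.(\g.(\h.(a (g h))))) t))
Alpha-equivalence: compare structure up to binder renaming.
Result: True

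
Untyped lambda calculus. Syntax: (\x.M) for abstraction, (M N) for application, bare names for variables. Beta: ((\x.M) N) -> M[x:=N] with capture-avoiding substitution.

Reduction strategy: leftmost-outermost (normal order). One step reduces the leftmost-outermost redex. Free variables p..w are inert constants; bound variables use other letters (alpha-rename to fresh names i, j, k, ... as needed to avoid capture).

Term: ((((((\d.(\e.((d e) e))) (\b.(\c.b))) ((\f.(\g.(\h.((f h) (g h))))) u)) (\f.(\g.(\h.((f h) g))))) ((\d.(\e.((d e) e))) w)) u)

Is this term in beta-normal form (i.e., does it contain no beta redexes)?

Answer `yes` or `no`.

Answer: no

Derivation:
Term: ((((((\d.(\e.((d e) e))) (\b.(\c.b))) ((\f.(\g.(\h.((f h) (g h))))) u)) (\f.(\g.(\h.((f h) g))))) ((\d.(\e.((d e) e))) w)) u)
Found 3 beta redex(es).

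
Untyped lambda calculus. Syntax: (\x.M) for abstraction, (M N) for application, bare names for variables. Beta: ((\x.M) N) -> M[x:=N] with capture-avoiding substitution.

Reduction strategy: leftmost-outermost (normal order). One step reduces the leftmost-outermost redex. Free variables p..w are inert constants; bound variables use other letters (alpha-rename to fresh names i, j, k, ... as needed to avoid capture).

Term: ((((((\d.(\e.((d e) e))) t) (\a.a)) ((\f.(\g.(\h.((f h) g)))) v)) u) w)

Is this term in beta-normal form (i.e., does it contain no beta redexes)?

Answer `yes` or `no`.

Answer: no

Derivation:
Term: ((((((\d.(\e.((d e) e))) t) (\a.a)) ((\f.(\g.(\h.((f h) g)))) v)) u) w)
Found 2 beta redex(es).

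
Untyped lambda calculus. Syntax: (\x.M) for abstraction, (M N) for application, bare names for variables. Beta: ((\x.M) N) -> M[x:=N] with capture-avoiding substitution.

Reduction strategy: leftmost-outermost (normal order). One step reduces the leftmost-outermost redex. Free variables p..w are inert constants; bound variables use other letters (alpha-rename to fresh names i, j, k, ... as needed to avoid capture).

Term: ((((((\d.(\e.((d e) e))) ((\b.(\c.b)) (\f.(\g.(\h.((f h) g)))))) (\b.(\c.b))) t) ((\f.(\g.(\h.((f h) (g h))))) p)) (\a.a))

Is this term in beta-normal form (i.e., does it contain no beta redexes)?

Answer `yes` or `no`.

Answer: no

Derivation:
Term: ((((((\d.(\e.((d e) e))) ((\b.(\c.b)) (\f.(\g.(\h.((f h) g)))))) (\b.(\c.b))) t) ((\f.(\g.(\h.((f h) (g h))))) p)) (\a.a))
Found 3 beta redex(es).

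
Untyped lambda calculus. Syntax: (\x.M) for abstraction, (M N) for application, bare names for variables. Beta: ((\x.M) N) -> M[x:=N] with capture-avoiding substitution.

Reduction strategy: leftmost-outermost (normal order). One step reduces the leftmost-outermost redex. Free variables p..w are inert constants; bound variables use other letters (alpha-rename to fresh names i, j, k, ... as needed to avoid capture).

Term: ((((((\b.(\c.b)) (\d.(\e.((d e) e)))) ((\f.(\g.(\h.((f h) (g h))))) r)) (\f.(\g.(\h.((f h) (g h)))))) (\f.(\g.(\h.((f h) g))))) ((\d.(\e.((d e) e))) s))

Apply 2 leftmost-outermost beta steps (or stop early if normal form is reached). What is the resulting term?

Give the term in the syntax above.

Step 0: ((((((\b.(\c.b)) (\d.(\e.((d e) e)))) ((\f.(\g.(\h.((f h) (g h))))) r)) (\f.(\g.(\h.((f h) (g h)))))) (\f.(\g.(\h.((f h) g))))) ((\d.(\e.((d e) e))) s))
Step 1: (((((\c.(\d.(\e.((d e) e)))) ((\f.(\g.(\h.((f h) (g h))))) r)) (\f.(\g.(\h.((f h) (g h)))))) (\f.(\g.(\h.((f h) g))))) ((\d.(\e.((d e) e))) s))
Step 2: ((((\d.(\e.((d e) e))) (\f.(\g.(\h.((f h) (g h)))))) (\f.(\g.(\h.((f h) g))))) ((\d.(\e.((d e) e))) s))

Answer: ((((\d.(\e.((d e) e))) (\f.(\g.(\h.((f h) (g h)))))) (\f.(\g.(\h.((f h) g))))) ((\d.(\e.((d e) e))) s))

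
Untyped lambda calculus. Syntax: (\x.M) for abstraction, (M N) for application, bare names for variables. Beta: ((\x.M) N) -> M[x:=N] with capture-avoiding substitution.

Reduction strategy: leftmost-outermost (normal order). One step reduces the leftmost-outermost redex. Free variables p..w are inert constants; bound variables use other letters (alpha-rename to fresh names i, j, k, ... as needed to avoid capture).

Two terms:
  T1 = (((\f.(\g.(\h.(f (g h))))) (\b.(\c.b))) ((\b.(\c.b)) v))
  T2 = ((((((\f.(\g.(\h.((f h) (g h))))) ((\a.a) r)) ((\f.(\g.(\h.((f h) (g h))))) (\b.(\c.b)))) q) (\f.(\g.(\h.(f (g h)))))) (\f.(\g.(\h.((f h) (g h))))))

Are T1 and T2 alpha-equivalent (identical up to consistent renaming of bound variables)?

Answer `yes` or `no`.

Term 1: (((\f.(\g.(\h.(f (g h))))) (\b.(\c.b))) ((\b.(\c.b)) v))
Term 2: ((((((\f.(\g.(\h.((f h) (g h))))) ((\a.a) r)) ((\f.(\g.(\h.((f h) (g h))))) (\b.(\c.b)))) q) (\f.(\g.(\h.(f (g h)))))) (\f.(\g.(\h.((f h) (g h))))))
Alpha-equivalence: compare structure up to binder renaming.
Result: False

Answer: no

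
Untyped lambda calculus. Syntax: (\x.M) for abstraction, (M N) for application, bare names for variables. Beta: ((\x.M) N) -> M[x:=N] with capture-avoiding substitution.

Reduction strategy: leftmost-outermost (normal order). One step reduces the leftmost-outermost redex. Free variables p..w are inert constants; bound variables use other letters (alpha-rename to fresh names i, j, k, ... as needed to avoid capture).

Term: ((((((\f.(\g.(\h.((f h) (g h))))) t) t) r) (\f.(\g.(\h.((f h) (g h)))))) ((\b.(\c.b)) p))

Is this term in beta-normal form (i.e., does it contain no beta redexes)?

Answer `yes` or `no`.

Term: ((((((\f.(\g.(\h.((f h) (g h))))) t) t) r) (\f.(\g.(\h.((f h) (g h)))))) ((\b.(\c.b)) p))
Found 2 beta redex(es).

Answer: no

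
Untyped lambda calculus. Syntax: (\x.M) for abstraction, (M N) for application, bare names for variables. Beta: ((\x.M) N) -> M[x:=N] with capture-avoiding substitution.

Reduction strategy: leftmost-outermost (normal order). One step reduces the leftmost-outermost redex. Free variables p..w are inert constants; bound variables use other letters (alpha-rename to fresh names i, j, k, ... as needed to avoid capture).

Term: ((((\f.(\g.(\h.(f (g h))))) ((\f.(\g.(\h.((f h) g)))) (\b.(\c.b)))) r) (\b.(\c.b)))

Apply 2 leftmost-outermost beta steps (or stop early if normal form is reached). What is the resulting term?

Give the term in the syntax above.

Step 0: ((((\f.(\g.(\h.(f (g h))))) ((\f.(\g.(\h.((f h) g)))) (\b.(\c.b)))) r) (\b.(\c.b)))
Step 1: (((\g.(\h.(((\f.(\g.(\h.((f h) g)))) (\b.(\c.b))) (g h)))) r) (\b.(\c.b)))
Step 2: ((\h.(((\f.(\g.(\h.((f h) g)))) (\b.(\c.b))) (r h))) (\b.(\c.b)))

Answer: ((\h.(((\f.(\g.(\h.((f h) g)))) (\b.(\c.b))) (r h))) (\b.(\c.b)))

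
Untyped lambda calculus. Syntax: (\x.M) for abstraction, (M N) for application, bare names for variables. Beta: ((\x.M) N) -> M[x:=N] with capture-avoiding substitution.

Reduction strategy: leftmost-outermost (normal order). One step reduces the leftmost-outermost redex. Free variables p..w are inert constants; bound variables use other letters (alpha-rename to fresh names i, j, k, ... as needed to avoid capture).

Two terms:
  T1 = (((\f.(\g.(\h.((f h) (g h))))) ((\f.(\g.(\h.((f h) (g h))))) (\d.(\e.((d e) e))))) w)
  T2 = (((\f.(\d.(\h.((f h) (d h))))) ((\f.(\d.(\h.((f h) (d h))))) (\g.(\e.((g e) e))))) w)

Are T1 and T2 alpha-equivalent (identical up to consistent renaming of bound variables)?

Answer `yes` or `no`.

Term 1: (((\f.(\g.(\h.((f h) (g h))))) ((\f.(\g.(\h.((f h) (g h))))) (\d.(\e.((d e) e))))) w)
Term 2: (((\f.(\d.(\h.((f h) (d h))))) ((\f.(\d.(\h.((f h) (d h))))) (\g.(\e.((g e) e))))) w)
Alpha-equivalence: compare structure up to binder renaming.
Result: True

Answer: yes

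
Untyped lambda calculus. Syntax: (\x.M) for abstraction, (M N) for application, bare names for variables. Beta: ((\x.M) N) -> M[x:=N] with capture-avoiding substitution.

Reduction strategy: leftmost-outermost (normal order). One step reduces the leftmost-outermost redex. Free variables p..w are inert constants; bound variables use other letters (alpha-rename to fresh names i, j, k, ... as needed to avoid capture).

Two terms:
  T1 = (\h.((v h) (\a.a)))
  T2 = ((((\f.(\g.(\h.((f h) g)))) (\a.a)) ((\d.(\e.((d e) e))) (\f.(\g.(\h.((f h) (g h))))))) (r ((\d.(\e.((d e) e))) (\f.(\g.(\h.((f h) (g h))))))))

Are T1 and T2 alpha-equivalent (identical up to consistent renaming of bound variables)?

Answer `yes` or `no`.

Answer: no

Derivation:
Term 1: (\h.((v h) (\a.a)))
Term 2: ((((\f.(\g.(\h.((f h) g)))) (\a.a)) ((\d.(\e.((d e) e))) (\f.(\g.(\h.((f h) (g h))))))) (r ((\d.(\e.((d e) e))) (\f.(\g.(\h.((f h) (g h))))))))
Alpha-equivalence: compare structure up to binder renaming.
Result: False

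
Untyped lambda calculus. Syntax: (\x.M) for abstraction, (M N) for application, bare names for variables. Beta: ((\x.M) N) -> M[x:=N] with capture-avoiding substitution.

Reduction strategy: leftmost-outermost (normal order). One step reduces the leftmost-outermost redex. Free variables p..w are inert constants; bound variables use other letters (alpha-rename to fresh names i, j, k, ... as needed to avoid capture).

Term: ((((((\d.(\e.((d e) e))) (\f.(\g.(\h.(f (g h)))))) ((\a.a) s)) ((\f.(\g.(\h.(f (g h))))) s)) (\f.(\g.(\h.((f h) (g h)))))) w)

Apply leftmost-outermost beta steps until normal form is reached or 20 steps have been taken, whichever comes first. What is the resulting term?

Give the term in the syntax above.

Answer: (((s (s (\g.(\h.(s (g h)))))) (\f.(\g.(\h.((f h) (g h)))))) w)

Derivation:
Step 0: ((((((\d.(\e.((d e) e))) (\f.(\g.(\h.(f (g h)))))) ((\a.a) s)) ((\f.(\g.(\h.(f (g h))))) s)) (\f.(\g.(\h.((f h) (g h)))))) w)
Step 1: (((((\e.(((\f.(\g.(\h.(f (g h))))) e) e)) ((\a.a) s)) ((\f.(\g.(\h.(f (g h))))) s)) (\f.(\g.(\h.((f h) (g h)))))) w)
Step 2: ((((((\f.(\g.(\h.(f (g h))))) ((\a.a) s)) ((\a.a) s)) ((\f.(\g.(\h.(f (g h))))) s)) (\f.(\g.(\h.((f h) (g h)))))) w)
Step 3: (((((\g.(\h.(((\a.a) s) (g h)))) ((\a.a) s)) ((\f.(\g.(\h.(f (g h))))) s)) (\f.(\g.(\h.((f h) (g h)))))) w)
Step 4: ((((\h.(((\a.a) s) (((\a.a) s) h))) ((\f.(\g.(\h.(f (g h))))) s)) (\f.(\g.(\h.((f h) (g h)))))) w)
Step 5: (((((\a.a) s) (((\a.a) s) ((\f.(\g.(\h.(f (g h))))) s))) (\f.(\g.(\h.((f h) (g h)))))) w)
Step 6: (((s (((\a.a) s) ((\f.(\g.(\h.(f (g h))))) s))) (\f.(\g.(\h.((f h) (g h)))))) w)
Step 7: (((s (s ((\f.(\g.(\h.(f (g h))))) s))) (\f.(\g.(\h.((f h) (g h)))))) w)
Step 8: (((s (s (\g.(\h.(s (g h)))))) (\f.(\g.(\h.((f h) (g h)))))) w)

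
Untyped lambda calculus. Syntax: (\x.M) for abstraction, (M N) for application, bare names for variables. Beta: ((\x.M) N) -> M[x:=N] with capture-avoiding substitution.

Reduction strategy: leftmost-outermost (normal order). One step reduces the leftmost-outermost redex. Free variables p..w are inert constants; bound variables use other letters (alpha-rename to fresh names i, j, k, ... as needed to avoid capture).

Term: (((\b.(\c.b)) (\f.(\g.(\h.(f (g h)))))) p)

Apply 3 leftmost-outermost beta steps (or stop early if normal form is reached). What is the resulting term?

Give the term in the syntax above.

Step 0: (((\b.(\c.b)) (\f.(\g.(\h.(f (g h)))))) p)
Step 1: ((\c.(\f.(\g.(\h.(f (g h)))))) p)
Step 2: (\f.(\g.(\h.(f (g h)))))
Step 3: (normal form reached)

Answer: (\f.(\g.(\h.(f (g h)))))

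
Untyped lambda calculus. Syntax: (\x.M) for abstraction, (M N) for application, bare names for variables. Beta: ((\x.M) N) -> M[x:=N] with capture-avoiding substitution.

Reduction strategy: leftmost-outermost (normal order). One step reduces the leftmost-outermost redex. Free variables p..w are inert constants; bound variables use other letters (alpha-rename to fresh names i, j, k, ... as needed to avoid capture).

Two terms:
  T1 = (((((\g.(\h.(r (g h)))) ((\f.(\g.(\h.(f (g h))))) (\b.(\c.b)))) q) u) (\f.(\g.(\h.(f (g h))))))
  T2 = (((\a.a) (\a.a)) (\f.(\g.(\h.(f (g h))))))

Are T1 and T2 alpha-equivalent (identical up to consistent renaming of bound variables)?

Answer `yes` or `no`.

Term 1: (((((\g.(\h.(r (g h)))) ((\f.(\g.(\h.(f (g h))))) (\b.(\c.b)))) q) u) (\f.(\g.(\h.(f (g h))))))
Term 2: (((\a.a) (\a.a)) (\f.(\g.(\h.(f (g h))))))
Alpha-equivalence: compare structure up to binder renaming.
Result: False

Answer: no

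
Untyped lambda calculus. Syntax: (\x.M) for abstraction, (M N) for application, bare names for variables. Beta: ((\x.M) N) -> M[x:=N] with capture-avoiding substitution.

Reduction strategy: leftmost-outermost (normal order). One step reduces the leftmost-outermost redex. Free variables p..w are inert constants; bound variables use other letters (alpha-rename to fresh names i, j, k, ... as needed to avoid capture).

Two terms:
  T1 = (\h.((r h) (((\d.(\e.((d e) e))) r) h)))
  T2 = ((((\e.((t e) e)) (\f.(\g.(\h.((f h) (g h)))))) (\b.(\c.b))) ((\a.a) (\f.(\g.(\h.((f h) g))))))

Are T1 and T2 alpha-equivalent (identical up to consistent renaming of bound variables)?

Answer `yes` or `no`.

Term 1: (\h.((r h) (((\d.(\e.((d e) e))) r) h)))
Term 2: ((((\e.((t e) e)) (\f.(\g.(\h.((f h) (g h)))))) (\b.(\c.b))) ((\a.a) (\f.(\g.(\h.((f h) g))))))
Alpha-equivalence: compare structure up to binder renaming.
Result: False

Answer: no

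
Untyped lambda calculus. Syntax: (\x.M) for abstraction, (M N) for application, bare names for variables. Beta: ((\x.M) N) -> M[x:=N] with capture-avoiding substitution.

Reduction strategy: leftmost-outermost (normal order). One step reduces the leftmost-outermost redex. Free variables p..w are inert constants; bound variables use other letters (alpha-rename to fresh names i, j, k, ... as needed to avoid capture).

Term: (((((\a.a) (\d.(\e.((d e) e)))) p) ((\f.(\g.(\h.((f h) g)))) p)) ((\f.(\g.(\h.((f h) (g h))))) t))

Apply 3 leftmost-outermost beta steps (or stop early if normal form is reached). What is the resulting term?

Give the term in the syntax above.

Step 0: (((((\a.a) (\d.(\e.((d e) e)))) p) ((\f.(\g.(\h.((f h) g)))) p)) ((\f.(\g.(\h.((f h) (g h))))) t))
Step 1: ((((\d.(\e.((d e) e))) p) ((\f.(\g.(\h.((f h) g)))) p)) ((\f.(\g.(\h.((f h) (g h))))) t))
Step 2: (((\e.((p e) e)) ((\f.(\g.(\h.((f h) g)))) p)) ((\f.(\g.(\h.((f h) (g h))))) t))
Step 3: (((p ((\f.(\g.(\h.((f h) g)))) p)) ((\f.(\g.(\h.((f h) g)))) p)) ((\f.(\g.(\h.((f h) (g h))))) t))

Answer: (((p ((\f.(\g.(\h.((f h) g)))) p)) ((\f.(\g.(\h.((f h) g)))) p)) ((\f.(\g.(\h.((f h) (g h))))) t))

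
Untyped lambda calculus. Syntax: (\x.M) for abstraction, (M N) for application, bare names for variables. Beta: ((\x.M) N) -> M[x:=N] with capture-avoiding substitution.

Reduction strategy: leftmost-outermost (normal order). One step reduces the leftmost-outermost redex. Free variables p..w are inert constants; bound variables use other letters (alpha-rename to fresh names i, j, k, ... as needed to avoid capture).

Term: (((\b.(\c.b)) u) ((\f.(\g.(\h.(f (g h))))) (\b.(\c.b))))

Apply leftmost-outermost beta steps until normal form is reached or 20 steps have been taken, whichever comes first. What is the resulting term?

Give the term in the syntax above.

Step 0: (((\b.(\c.b)) u) ((\f.(\g.(\h.(f (g h))))) (\b.(\c.b))))
Step 1: ((\c.u) ((\f.(\g.(\h.(f (g h))))) (\b.(\c.b))))
Step 2: u

Answer: u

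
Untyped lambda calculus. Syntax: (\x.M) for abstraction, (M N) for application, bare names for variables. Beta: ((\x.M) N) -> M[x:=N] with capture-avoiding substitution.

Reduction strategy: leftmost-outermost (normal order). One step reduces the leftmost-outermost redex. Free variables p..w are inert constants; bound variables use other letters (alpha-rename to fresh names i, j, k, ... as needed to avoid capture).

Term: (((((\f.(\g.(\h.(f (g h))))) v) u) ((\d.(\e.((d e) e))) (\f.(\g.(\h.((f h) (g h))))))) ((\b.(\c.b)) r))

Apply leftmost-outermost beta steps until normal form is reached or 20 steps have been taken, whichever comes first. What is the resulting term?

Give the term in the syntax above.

Answer: ((v (u (\e.(\h.((e h) (e h)))))) (\c.r))

Derivation:
Step 0: (((((\f.(\g.(\h.(f (g h))))) v) u) ((\d.(\e.((d e) e))) (\f.(\g.(\h.((f h) (g h))))))) ((\b.(\c.b)) r))
Step 1: ((((\g.(\h.(v (g h)))) u) ((\d.(\e.((d e) e))) (\f.(\g.(\h.((f h) (g h))))))) ((\b.(\c.b)) r))
Step 2: (((\h.(v (u h))) ((\d.(\e.((d e) e))) (\f.(\g.(\h.((f h) (g h))))))) ((\b.(\c.b)) r))
Step 3: ((v (u ((\d.(\e.((d e) e))) (\f.(\g.(\h.((f h) (g h)))))))) ((\b.(\c.b)) r))
Step 4: ((v (u (\e.(((\f.(\g.(\h.((f h) (g h))))) e) e)))) ((\b.(\c.b)) r))
Step 5: ((v (u (\e.((\g.(\h.((e h) (g h)))) e)))) ((\b.(\c.b)) r))
Step 6: ((v (u (\e.(\h.((e h) (e h)))))) ((\b.(\c.b)) r))
Step 7: ((v (u (\e.(\h.((e h) (e h)))))) (\c.r))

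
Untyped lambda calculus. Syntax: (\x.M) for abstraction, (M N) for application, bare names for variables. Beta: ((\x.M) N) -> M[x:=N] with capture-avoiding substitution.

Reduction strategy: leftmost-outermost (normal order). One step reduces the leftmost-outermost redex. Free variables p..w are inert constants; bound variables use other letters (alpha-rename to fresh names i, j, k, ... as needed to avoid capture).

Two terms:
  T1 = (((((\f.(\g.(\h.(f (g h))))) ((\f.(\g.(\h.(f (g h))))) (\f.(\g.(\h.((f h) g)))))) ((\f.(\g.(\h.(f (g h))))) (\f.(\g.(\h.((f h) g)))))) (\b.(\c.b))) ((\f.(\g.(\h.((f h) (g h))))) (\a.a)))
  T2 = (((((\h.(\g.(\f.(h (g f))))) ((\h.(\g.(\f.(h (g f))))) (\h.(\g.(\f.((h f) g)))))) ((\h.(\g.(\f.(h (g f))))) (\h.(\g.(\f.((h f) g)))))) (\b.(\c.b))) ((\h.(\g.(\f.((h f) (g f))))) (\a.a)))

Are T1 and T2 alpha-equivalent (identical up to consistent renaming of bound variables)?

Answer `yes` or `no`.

Term 1: (((((\f.(\g.(\h.(f (g h))))) ((\f.(\g.(\h.(f (g h))))) (\f.(\g.(\h.((f h) g)))))) ((\f.(\g.(\h.(f (g h))))) (\f.(\g.(\h.((f h) g)))))) (\b.(\c.b))) ((\f.(\g.(\h.((f h) (g h))))) (\a.a)))
Term 2: (((((\h.(\g.(\f.(h (g f))))) ((\h.(\g.(\f.(h (g f))))) (\h.(\g.(\f.((h f) g)))))) ((\h.(\g.(\f.(h (g f))))) (\h.(\g.(\f.((h f) g)))))) (\b.(\c.b))) ((\h.(\g.(\f.((h f) (g f))))) (\a.a)))
Alpha-equivalence: compare structure up to binder renaming.
Result: True

Answer: yes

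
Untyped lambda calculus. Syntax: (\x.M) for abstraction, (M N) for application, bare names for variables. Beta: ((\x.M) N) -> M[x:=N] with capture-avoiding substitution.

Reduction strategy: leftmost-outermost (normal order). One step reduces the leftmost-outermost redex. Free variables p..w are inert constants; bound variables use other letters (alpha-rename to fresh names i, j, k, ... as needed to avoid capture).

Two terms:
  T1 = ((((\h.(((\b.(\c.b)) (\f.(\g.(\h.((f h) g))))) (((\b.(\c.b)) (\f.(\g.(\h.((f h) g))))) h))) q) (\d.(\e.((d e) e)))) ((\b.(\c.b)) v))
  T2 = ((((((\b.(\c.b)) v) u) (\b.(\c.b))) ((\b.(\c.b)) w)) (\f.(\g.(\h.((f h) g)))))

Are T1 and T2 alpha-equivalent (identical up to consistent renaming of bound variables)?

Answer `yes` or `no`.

Answer: no

Derivation:
Term 1: ((((\h.(((\b.(\c.b)) (\f.(\g.(\h.((f h) g))))) (((\b.(\c.b)) (\f.(\g.(\h.((f h) g))))) h))) q) (\d.(\e.((d e) e)))) ((\b.(\c.b)) v))
Term 2: ((((((\b.(\c.b)) v) u) (\b.(\c.b))) ((\b.(\c.b)) w)) (\f.(\g.(\h.((f h) g)))))
Alpha-equivalence: compare structure up to binder renaming.
Result: False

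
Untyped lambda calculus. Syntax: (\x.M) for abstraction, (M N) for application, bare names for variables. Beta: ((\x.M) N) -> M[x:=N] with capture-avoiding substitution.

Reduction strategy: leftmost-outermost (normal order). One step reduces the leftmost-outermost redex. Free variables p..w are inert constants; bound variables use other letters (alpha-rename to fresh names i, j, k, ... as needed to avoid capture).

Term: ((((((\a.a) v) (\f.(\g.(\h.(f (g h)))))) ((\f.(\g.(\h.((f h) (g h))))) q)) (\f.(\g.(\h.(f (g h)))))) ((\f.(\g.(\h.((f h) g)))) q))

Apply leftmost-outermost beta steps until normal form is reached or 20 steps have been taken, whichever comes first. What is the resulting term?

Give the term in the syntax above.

Step 0: ((((((\a.a) v) (\f.(\g.(\h.(f (g h)))))) ((\f.(\g.(\h.((f h) (g h))))) q)) (\f.(\g.(\h.(f (g h)))))) ((\f.(\g.(\h.((f h) g)))) q))
Step 1: ((((v (\f.(\g.(\h.(f (g h)))))) ((\f.(\g.(\h.((f h) (g h))))) q)) (\f.(\g.(\h.(f (g h)))))) ((\f.(\g.(\h.((f h) g)))) q))
Step 2: ((((v (\f.(\g.(\h.(f (g h)))))) (\g.(\h.((q h) (g h))))) (\f.(\g.(\h.(f (g h)))))) ((\f.(\g.(\h.((f h) g)))) q))
Step 3: ((((v (\f.(\g.(\h.(f (g h)))))) (\g.(\h.((q h) (g h))))) (\f.(\g.(\h.(f (g h)))))) (\g.(\h.((q h) g))))

Answer: ((((v (\f.(\g.(\h.(f (g h)))))) (\g.(\h.((q h) (g h))))) (\f.(\g.(\h.(f (g h)))))) (\g.(\h.((q h) g))))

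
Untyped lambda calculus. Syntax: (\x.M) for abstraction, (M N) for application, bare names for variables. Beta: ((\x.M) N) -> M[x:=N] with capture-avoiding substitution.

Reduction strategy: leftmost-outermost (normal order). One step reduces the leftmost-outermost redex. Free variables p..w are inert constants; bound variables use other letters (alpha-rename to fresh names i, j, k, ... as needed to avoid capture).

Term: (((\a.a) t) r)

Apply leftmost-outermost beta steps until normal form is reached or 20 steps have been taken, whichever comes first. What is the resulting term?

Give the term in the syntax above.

Step 0: (((\a.a) t) r)
Step 1: (t r)

Answer: (t r)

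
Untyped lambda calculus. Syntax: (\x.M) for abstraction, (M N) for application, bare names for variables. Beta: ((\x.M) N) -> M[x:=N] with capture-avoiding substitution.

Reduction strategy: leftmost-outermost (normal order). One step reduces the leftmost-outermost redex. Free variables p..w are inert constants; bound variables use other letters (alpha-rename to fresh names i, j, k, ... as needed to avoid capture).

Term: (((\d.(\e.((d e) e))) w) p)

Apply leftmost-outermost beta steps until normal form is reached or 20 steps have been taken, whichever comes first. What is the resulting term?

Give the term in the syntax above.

Step 0: (((\d.(\e.((d e) e))) w) p)
Step 1: ((\e.((w e) e)) p)
Step 2: ((w p) p)

Answer: ((w p) p)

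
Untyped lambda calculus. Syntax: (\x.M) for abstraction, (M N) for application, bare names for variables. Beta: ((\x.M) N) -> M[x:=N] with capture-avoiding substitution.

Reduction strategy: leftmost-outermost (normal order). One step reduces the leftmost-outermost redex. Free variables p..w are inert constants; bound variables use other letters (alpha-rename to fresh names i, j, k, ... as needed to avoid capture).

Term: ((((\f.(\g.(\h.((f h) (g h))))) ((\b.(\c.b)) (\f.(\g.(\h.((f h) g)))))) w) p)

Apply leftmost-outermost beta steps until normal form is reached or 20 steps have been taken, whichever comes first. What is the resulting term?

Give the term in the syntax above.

Step 0: ((((\f.(\g.(\h.((f h) (g h))))) ((\b.(\c.b)) (\f.(\g.(\h.((f h) g)))))) w) p)
Step 1: (((\g.(\h.((((\b.(\c.b)) (\f.(\g.(\h.((f h) g))))) h) (g h)))) w) p)
Step 2: ((\h.((((\b.(\c.b)) (\f.(\g.(\h.((f h) g))))) h) (w h))) p)
Step 3: ((((\b.(\c.b)) (\f.(\g.(\h.((f h) g))))) p) (w p))
Step 4: (((\c.(\f.(\g.(\h.((f h) g))))) p) (w p))
Step 5: ((\f.(\g.(\h.((f h) g)))) (w p))
Step 6: (\g.(\h.(((w p) h) g)))

Answer: (\g.(\h.(((w p) h) g)))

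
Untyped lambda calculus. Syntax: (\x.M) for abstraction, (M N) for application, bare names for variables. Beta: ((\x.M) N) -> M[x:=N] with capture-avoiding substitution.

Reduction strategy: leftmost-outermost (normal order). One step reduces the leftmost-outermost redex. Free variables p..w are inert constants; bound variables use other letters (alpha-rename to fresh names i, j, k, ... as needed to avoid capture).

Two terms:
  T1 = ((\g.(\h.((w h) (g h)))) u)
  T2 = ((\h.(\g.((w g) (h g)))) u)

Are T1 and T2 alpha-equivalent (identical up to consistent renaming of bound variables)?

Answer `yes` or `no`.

Term 1: ((\g.(\h.((w h) (g h)))) u)
Term 2: ((\h.(\g.((w g) (h g)))) u)
Alpha-equivalence: compare structure up to binder renaming.
Result: True

Answer: yes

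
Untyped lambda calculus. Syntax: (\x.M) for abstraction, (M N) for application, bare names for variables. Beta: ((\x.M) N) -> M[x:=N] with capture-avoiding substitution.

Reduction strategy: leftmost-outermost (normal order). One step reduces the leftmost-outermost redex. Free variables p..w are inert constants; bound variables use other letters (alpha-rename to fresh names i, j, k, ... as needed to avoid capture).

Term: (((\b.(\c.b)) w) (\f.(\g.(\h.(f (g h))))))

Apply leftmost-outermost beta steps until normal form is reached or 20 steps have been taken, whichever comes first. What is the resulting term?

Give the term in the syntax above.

Step 0: (((\b.(\c.b)) w) (\f.(\g.(\h.(f (g h))))))
Step 1: ((\c.w) (\f.(\g.(\h.(f (g h))))))
Step 2: w

Answer: w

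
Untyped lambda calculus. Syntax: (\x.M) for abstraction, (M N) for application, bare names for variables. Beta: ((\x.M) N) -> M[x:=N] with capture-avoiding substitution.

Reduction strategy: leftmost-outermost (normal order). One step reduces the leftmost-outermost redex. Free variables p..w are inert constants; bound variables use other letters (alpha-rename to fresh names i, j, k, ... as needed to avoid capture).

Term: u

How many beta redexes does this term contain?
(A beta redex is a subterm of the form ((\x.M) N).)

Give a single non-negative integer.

Answer: 0

Derivation:
Term: u
  (no redexes)
Total redexes: 0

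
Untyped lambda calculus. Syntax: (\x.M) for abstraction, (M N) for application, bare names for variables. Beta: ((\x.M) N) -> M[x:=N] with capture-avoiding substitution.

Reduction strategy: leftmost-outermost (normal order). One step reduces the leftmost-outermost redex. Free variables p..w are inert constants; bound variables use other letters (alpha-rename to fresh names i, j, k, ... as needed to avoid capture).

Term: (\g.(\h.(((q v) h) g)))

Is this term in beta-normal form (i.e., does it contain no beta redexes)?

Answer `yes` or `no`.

Term: (\g.(\h.(((q v) h) g)))
No beta redexes found.

Answer: yes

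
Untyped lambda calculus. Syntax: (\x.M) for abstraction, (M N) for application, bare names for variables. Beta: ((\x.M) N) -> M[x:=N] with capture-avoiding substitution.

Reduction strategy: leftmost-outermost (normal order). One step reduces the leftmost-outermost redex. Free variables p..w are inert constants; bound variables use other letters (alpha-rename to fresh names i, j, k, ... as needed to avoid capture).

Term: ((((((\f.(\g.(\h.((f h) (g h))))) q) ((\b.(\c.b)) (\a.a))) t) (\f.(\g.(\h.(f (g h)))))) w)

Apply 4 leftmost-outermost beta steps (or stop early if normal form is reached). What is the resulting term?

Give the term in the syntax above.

Answer: ((((q t) ((\c.(\a.a)) t)) (\f.(\g.(\h.(f (g h)))))) w)

Derivation:
Step 0: ((((((\f.(\g.(\h.((f h) (g h))))) q) ((\b.(\c.b)) (\a.a))) t) (\f.(\g.(\h.(f (g h)))))) w)
Step 1: (((((\g.(\h.((q h) (g h)))) ((\b.(\c.b)) (\a.a))) t) (\f.(\g.(\h.(f (g h)))))) w)
Step 2: ((((\h.((q h) (((\b.(\c.b)) (\a.a)) h))) t) (\f.(\g.(\h.(f (g h)))))) w)
Step 3: ((((q t) (((\b.(\c.b)) (\a.a)) t)) (\f.(\g.(\h.(f (g h)))))) w)
Step 4: ((((q t) ((\c.(\a.a)) t)) (\f.(\g.(\h.(f (g h)))))) w)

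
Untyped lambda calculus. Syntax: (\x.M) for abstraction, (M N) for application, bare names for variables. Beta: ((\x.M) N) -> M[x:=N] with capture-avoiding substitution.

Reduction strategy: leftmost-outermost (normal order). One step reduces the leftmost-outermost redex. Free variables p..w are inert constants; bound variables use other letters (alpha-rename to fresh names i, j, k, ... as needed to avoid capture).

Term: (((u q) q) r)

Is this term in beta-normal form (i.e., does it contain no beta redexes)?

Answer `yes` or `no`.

Answer: yes

Derivation:
Term: (((u q) q) r)
No beta redexes found.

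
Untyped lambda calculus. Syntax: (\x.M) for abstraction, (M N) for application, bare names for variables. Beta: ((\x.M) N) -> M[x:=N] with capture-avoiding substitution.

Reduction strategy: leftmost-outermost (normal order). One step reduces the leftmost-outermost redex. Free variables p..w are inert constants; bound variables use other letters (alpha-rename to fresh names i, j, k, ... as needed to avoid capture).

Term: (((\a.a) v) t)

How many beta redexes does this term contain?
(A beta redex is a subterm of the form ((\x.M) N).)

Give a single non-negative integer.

Term: (((\a.a) v) t)
  Redex: ((\a.a) v)
Total redexes: 1

Answer: 1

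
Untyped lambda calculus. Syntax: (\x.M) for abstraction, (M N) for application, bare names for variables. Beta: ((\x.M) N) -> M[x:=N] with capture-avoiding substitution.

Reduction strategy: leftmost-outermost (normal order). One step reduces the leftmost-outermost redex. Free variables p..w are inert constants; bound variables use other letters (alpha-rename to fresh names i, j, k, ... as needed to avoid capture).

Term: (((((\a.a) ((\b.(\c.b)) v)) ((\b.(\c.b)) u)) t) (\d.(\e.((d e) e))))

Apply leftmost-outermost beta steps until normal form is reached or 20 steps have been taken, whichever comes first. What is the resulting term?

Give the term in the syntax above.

Answer: ((v t) (\d.(\e.((d e) e))))

Derivation:
Step 0: (((((\a.a) ((\b.(\c.b)) v)) ((\b.(\c.b)) u)) t) (\d.(\e.((d e) e))))
Step 1: (((((\b.(\c.b)) v) ((\b.(\c.b)) u)) t) (\d.(\e.((d e) e))))
Step 2: ((((\c.v) ((\b.(\c.b)) u)) t) (\d.(\e.((d e) e))))
Step 3: ((v t) (\d.(\e.((d e) e))))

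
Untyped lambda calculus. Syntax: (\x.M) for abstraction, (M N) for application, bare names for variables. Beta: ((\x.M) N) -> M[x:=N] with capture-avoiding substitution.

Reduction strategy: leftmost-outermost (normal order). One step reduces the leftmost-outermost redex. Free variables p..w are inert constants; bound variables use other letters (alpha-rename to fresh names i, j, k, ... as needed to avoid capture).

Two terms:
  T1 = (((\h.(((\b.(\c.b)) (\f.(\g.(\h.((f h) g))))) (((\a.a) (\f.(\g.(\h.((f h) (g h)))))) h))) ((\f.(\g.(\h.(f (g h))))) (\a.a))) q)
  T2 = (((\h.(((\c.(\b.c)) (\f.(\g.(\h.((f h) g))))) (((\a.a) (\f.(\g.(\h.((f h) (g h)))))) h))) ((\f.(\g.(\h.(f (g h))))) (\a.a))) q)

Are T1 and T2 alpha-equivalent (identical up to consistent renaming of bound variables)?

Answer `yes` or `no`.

Answer: yes

Derivation:
Term 1: (((\h.(((\b.(\c.b)) (\f.(\g.(\h.((f h) g))))) (((\a.a) (\f.(\g.(\h.((f h) (g h)))))) h))) ((\f.(\g.(\h.(f (g h))))) (\a.a))) q)
Term 2: (((\h.(((\c.(\b.c)) (\f.(\g.(\h.((f h) g))))) (((\a.a) (\f.(\g.(\h.((f h) (g h)))))) h))) ((\f.(\g.(\h.(f (g h))))) (\a.a))) q)
Alpha-equivalence: compare structure up to binder renaming.
Result: True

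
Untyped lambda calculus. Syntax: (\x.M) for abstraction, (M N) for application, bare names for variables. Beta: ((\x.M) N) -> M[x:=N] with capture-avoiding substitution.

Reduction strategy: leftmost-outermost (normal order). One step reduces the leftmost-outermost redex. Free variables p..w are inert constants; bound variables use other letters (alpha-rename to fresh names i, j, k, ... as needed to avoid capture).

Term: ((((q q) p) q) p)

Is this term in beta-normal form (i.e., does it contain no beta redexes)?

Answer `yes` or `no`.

Answer: yes

Derivation:
Term: ((((q q) p) q) p)
No beta redexes found.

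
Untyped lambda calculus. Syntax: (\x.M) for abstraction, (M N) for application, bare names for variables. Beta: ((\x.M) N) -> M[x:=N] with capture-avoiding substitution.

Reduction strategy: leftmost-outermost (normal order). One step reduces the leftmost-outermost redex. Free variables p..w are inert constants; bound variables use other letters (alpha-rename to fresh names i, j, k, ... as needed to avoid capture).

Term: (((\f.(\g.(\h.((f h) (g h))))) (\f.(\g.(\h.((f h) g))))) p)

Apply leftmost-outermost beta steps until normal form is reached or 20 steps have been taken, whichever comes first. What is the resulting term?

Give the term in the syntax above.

Step 0: (((\f.(\g.(\h.((f h) (g h))))) (\f.(\g.(\h.((f h) g))))) p)
Step 1: ((\g.(\h.(((\f.(\g.(\h.((f h) g)))) h) (g h)))) p)
Step 2: (\h.(((\f.(\g.(\h.((f h) g)))) h) (p h)))
Step 3: (\h.((\g.(\i.((h i) g))) (p h)))
Step 4: (\h.(\i.((h i) (p h))))

Answer: (\h.(\i.((h i) (p h))))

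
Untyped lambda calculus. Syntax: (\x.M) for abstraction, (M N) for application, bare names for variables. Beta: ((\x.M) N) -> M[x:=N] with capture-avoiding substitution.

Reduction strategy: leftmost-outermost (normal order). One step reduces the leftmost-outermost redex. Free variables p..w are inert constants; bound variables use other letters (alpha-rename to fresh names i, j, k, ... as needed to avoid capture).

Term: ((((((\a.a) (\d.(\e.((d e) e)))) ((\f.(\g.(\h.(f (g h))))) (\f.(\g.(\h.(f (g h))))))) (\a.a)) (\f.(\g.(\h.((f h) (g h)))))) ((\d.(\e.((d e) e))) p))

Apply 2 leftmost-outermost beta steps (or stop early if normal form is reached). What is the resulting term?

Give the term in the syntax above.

Step 0: ((((((\a.a) (\d.(\e.((d e) e)))) ((\f.(\g.(\h.(f (g h))))) (\f.(\g.(\h.(f (g h))))))) (\a.a)) (\f.(\g.(\h.((f h) (g h)))))) ((\d.(\e.((d e) e))) p))
Step 1: (((((\d.(\e.((d e) e))) ((\f.(\g.(\h.(f (g h))))) (\f.(\g.(\h.(f (g h))))))) (\a.a)) (\f.(\g.(\h.((f h) (g h)))))) ((\d.(\e.((d e) e))) p))
Step 2: ((((\e.((((\f.(\g.(\h.(f (g h))))) (\f.(\g.(\h.(f (g h)))))) e) e)) (\a.a)) (\f.(\g.(\h.((f h) (g h)))))) ((\d.(\e.((d e) e))) p))

Answer: ((((\e.((((\f.(\g.(\h.(f (g h))))) (\f.(\g.(\h.(f (g h)))))) e) e)) (\a.a)) (\f.(\g.(\h.((f h) (g h)))))) ((\d.(\e.((d e) e))) p))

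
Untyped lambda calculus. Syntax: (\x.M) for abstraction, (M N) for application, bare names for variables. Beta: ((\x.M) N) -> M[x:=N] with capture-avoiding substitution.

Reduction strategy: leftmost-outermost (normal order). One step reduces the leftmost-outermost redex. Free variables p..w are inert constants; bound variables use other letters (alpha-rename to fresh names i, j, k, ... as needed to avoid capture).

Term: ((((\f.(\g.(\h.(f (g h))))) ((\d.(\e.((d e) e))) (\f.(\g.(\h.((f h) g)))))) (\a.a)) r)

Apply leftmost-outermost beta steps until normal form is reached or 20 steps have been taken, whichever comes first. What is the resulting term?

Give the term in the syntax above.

Answer: (\h.((r h) r))

Derivation:
Step 0: ((((\f.(\g.(\h.(f (g h))))) ((\d.(\e.((d e) e))) (\f.(\g.(\h.((f h) g)))))) (\a.a)) r)
Step 1: (((\g.(\h.(((\d.(\e.((d e) e))) (\f.(\g.(\h.((f h) g))))) (g h)))) (\a.a)) r)
Step 2: ((\h.(((\d.(\e.((d e) e))) (\f.(\g.(\h.((f h) g))))) ((\a.a) h))) r)
Step 3: (((\d.(\e.((d e) e))) (\f.(\g.(\h.((f h) g))))) ((\a.a) r))
Step 4: ((\e.(((\f.(\g.(\h.((f h) g)))) e) e)) ((\a.a) r))
Step 5: (((\f.(\g.(\h.((f h) g)))) ((\a.a) r)) ((\a.a) r))
Step 6: ((\g.(\h.((((\a.a) r) h) g))) ((\a.a) r))
Step 7: (\h.((((\a.a) r) h) ((\a.a) r)))
Step 8: (\h.((r h) ((\a.a) r)))
Step 9: (\h.((r h) r))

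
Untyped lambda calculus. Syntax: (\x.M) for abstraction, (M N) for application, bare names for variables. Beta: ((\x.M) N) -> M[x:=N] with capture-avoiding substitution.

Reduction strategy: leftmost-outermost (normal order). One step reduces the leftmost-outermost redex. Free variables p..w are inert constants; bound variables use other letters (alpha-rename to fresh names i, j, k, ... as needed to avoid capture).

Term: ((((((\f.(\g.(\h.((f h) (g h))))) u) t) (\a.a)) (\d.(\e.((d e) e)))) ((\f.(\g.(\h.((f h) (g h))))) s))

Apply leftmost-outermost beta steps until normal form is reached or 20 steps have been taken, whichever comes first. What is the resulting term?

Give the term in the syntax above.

Answer: ((((u (\a.a)) (t (\a.a))) (\d.(\e.((d e) e)))) (\g.(\h.((s h) (g h)))))

Derivation:
Step 0: ((((((\f.(\g.(\h.((f h) (g h))))) u) t) (\a.a)) (\d.(\e.((d e) e)))) ((\f.(\g.(\h.((f h) (g h))))) s))
Step 1: (((((\g.(\h.((u h) (g h)))) t) (\a.a)) (\d.(\e.((d e) e)))) ((\f.(\g.(\h.((f h) (g h))))) s))
Step 2: ((((\h.((u h) (t h))) (\a.a)) (\d.(\e.((d e) e)))) ((\f.(\g.(\h.((f h) (g h))))) s))
Step 3: ((((u (\a.a)) (t (\a.a))) (\d.(\e.((d e) e)))) ((\f.(\g.(\h.((f h) (g h))))) s))
Step 4: ((((u (\a.a)) (t (\a.a))) (\d.(\e.((d e) e)))) (\g.(\h.((s h) (g h)))))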